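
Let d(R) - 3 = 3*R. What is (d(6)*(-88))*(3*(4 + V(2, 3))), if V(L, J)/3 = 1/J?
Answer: -27720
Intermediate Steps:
d(R) = 3 + 3*R
V(L, J) = 3/J
(d(6)*(-88))*(3*(4 + V(2, 3))) = ((3 + 3*6)*(-88))*(3*(4 + 3/3)) = ((3 + 18)*(-88))*(3*(4 + 3*(⅓))) = (21*(-88))*(3*(4 + 1)) = -5544*5 = -1848*15 = -27720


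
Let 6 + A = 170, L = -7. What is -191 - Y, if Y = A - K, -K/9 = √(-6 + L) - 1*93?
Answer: 482 - 9*I*√13 ≈ 482.0 - 32.45*I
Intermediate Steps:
A = 164 (A = -6 + 170 = 164)
K = 837 - 9*I*√13 (K = -9*(√(-6 - 7) - 1*93) = -9*(√(-13) - 93) = -9*(I*√13 - 93) = -9*(-93 + I*√13) = 837 - 9*I*√13 ≈ 837.0 - 32.45*I)
Y = -673 + 9*I*√13 (Y = 164 - (837 - 9*I*√13) = 164 + (-837 + 9*I*√13) = -673 + 9*I*√13 ≈ -673.0 + 32.45*I)
-191 - Y = -191 - (-673 + 9*I*√13) = -191 + (673 - 9*I*√13) = 482 - 9*I*√13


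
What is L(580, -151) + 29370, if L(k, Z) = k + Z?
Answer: 29799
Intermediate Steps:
L(k, Z) = Z + k
L(580, -151) + 29370 = (-151 + 580) + 29370 = 429 + 29370 = 29799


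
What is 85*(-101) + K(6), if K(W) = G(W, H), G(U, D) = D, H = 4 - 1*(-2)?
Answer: -8579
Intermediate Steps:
H = 6 (H = 4 + 2 = 6)
K(W) = 6
85*(-101) + K(6) = 85*(-101) + 6 = -8585 + 6 = -8579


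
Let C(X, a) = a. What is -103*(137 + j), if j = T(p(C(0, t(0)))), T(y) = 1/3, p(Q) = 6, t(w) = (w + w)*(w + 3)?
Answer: -42436/3 ≈ -14145.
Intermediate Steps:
t(w) = 2*w*(3 + w) (t(w) = (2*w)*(3 + w) = 2*w*(3 + w))
T(y) = ⅓
j = ⅓ ≈ 0.33333
-103*(137 + j) = -103*(137 + ⅓) = -103*412/3 = -42436/3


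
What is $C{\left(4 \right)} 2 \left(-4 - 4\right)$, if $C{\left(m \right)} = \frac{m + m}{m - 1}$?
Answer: $- \frac{128}{3} \approx -42.667$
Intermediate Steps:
$C{\left(m \right)} = \frac{2 m}{-1 + m}$
$C{\left(4 \right)} 2 \left(-4 - 4\right) = 2 \cdot 4 \frac{1}{-1 + 4} \cdot 2 \left(-4 - 4\right) = 2 \cdot 4 \cdot \frac{1}{3} \cdot 2 \left(-4 - 4\right) = 2 \cdot 4 \cdot \frac{1}{3} \cdot 2 \left(-8\right) = \frac{8}{3} \cdot 2 \left(-8\right) = \frac{16}{3} \left(-8\right) = - \frac{128}{3}$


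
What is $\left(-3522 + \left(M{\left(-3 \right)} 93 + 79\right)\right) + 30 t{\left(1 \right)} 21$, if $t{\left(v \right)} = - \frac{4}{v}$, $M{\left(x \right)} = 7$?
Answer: $-5312$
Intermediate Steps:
$\left(-3522 + \left(M{\left(-3 \right)} 93 + 79\right)\right) + 30 t{\left(1 \right)} 21 = \left(-3522 + \left(7 \cdot 93 + 79\right)\right) + 30 \left(- \frac{4}{1}\right) 21 = \left(-3522 + \left(651 + 79\right)\right) + 30 \left(\left(-4\right) 1\right) 21 = \left(-3522 + 730\right) + 30 \left(-4\right) 21 = -2792 - 2520 = -5312$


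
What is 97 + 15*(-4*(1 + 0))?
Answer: 37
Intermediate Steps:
97 + 15*(-4*(1 + 0)) = 97 + 15*(-4*1) = 97 + 15*(-4) = 97 - 60 = 37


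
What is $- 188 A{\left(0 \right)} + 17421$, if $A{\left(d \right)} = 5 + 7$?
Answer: $15165$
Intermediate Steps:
$A{\left(d \right)} = 12$
$- 188 A{\left(0 \right)} + 17421 = \left(-188\right) 12 + 17421 = -2256 + 17421 = 15165$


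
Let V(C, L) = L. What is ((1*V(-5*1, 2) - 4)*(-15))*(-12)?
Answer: -360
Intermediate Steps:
((1*V(-5*1, 2) - 4)*(-15))*(-12) = ((1*2 - 4)*(-15))*(-12) = ((2 - 4)*(-15))*(-12) = -2*(-15)*(-12) = 30*(-12) = -360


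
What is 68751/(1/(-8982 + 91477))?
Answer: 5671613745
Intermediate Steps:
68751/(1/(-8982 + 91477)) = 68751/(1/82495) = 68751*82495 = 5671613745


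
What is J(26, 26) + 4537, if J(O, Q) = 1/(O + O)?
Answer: 235925/52 ≈ 4537.0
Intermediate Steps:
J(O, Q) = 1/(2*O)
J(26, 26) + 4537 = (½)/26 + 4537 = (½)*(1/26) + 4537 = 1/52 + 4537 = 235925/52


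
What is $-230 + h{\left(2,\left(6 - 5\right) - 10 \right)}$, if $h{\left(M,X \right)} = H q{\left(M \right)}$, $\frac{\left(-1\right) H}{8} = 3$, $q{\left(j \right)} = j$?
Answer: $-278$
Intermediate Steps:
$H = -24$ ($H = \left(-8\right) 3 = -24$)
$h{\left(M,X \right)} = - 24 M$
$-230 + h{\left(2,\left(6 - 5\right) - 10 \right)} = -230 - 48 = -278$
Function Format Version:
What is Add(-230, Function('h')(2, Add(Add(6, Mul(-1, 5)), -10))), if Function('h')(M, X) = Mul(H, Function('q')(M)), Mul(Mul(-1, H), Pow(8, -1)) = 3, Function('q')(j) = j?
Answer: -278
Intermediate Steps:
H = -24 (H = Mul(-8, 3) = -24)
Function('h')(M, X) = Mul(-24, M)
Add(-230, Function('h')(2, Add(Add(6, Mul(-1, 5)), -10))) = Add(-230, Mul(-24, 2)) = Add(-230, -48) = -278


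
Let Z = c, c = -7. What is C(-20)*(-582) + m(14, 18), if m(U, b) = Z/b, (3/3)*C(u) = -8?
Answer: 83801/18 ≈ 4655.6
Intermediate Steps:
Z = -7
C(u) = -8
m(U, b) = -7/b
C(-20)*(-582) + m(14, 18) = -8*(-582) - 7/18 = 4656 - 7*1/18 = 4656 - 7/18 = 83801/18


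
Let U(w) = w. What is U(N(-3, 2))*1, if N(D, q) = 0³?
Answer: 0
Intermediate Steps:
N(D, q) = 0
U(N(-3, 2))*1 = 0*1 = 0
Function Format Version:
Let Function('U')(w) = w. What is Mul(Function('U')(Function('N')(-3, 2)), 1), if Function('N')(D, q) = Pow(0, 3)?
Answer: 0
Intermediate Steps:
Function('N')(D, q) = 0
Mul(Function('U')(Function('N')(-3, 2)), 1) = Mul(0, 1) = 0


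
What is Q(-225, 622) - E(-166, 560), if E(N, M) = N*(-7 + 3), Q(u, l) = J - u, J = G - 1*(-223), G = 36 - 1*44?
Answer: -224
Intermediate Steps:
G = -8 (G = 36 - 44 = -8)
J = 215 (J = -8 - 1*(-223) = -8 + 223 = 215)
Q(u, l) = 215 - u
E(N, M) = -4*N (E(N, M) = N*(-4) = -4*N)
Q(-225, 622) - E(-166, 560) = (215 - 1*(-225)) - (-4)*(-166) = (215 + 225) - 1*664 = 440 - 664 = -224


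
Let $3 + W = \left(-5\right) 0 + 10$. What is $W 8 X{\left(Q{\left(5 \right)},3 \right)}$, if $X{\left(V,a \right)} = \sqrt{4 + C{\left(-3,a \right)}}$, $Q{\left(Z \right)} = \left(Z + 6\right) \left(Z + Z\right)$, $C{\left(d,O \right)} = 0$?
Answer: $112$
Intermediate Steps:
$Q{\left(Z \right)} = 2 Z \left(6 + Z\right)$ ($Q{\left(Z \right)} = \left(6 + Z\right) 2 Z = 2 Z \left(6 + Z\right)$)
$X{\left(V,a \right)} = 2$ ($X{\left(V,a \right)} = \sqrt{4 + 0} = \sqrt{4} = 2$)
$W = 7$ ($W = -3 + \left(\left(-5\right) 0 + 10\right) = -3 + \left(0 + 10\right) = -3 + 10 = 7$)
$W 8 X{\left(Q{\left(5 \right)},3 \right)} = 7 \cdot 8 \cdot 2 = 56 \cdot 2 = 112$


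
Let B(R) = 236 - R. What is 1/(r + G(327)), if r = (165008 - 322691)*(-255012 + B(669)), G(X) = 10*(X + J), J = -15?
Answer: 1/40279337055 ≈ 2.4827e-11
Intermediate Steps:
G(X) = -150 + 10*X (G(X) = 10*(X - 15) = 10*(-15 + X) = -150 + 10*X)
r = 40279333935 (r = (165008 - 322691)*(-255012 + (236 - 1*669)) = -157683*(-255012 + (236 - 669)) = -157683*(-255012 - 433) = -157683*(-255445) = 40279333935)
1/(r + G(327)) = 1/(40279333935 + (-150 + 10*327)) = 1/(40279333935 + (-150 + 3270)) = 1/(40279333935 + 3120) = 1/40279337055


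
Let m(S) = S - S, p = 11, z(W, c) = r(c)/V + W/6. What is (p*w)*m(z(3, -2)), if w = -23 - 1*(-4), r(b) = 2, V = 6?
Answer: 0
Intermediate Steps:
z(W, c) = ⅓ + W/6 (z(W, c) = 2/6 + W/6 = 2*(⅙) + W*(⅙) = ⅓ + W/6)
m(S) = 0
w = -19 (w = -23 + 4 = -19)
(p*w)*m(z(3, -2)) = (11*(-19))*0 = -209*0 = 0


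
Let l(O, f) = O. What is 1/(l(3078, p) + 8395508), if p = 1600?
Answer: 1/8398586 ≈ 1.1907e-7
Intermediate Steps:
1/(l(3078, p) + 8395508) = 1/(3078 + 8395508) = 1/8398586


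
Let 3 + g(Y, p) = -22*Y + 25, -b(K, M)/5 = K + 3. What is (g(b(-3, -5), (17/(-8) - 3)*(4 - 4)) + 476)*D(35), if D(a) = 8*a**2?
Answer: 4880400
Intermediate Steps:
b(K, M) = -15 - 5*K (b(K, M) = -5*(K + 3) = -5*(3 + K) = -15 - 5*K)
g(Y, p) = 22 - 22*Y (g(Y, p) = -3 + (-22*Y + 25) = -3 + (25 - 22*Y) = 22 - 22*Y)
(g(b(-3, -5), (17/(-8) - 3)*(4 - 4)) + 476)*D(35) = ((22 - 22*(-15 - 5*(-3))) + 476)*(8*35**2) = ((22 - 22*(-15 + 15)) + 476)*(8*1225) = ((22 - 22*0) + 476)*9800 = ((22 + 0) + 476)*9800 = (22 + 476)*9800 = 498*9800 = 4880400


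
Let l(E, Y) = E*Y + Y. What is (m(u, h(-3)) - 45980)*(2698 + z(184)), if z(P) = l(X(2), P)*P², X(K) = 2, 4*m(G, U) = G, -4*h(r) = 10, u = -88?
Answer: -859833042420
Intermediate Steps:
h(r) = -5/2 (h(r) = -¼*10 = -5/2)
m(G, U) = G/4
l(E, Y) = Y + E*Y
z(P) = 3*P³ (z(P) = (P*(1 + 2))*P² = (P*3)*P² = (3*P)*P² = 3*P³)
(m(u, h(-3)) - 45980)*(2698 + z(184)) = ((¼)*(-88) - 45980)*(2698 + 3*184³) = (-22 - 45980)*(2698 + 3*6229504) = -46002*(2698 + 18688512) = -46002*18691210 = -859833042420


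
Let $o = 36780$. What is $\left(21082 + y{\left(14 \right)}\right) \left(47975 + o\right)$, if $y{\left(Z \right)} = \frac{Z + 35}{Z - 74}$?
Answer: $\frac{21440828321}{12} \approx 1.7867 \cdot 10^{9}$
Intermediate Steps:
$y{\left(Z \right)} = \frac{35 + Z}{-74 + Z}$
$\left(21082 + y{\left(14 \right)}\right) \left(47975 + o\right) = \left(21082 + \frac{35 + 14}{-74 + 14}\right) \left(47975 + 36780\right) = \left(21082 + \frac{1}{-60} \cdot 49\right) 84755 = \left(21082 - \frac{49}{60}\right) 84755 = \frac{1264871}{60} \cdot 84755 = \frac{21440828321}{12}$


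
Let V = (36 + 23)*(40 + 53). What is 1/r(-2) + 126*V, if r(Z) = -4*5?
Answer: 13827239/20 ≈ 6.9136e+5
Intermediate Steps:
r(Z) = -20
V = 5487 (V = 59*93 = 5487)
1/r(-2) + 126*V = 1/(-20) + 126*5487 = -1/20 + 691362 = 13827239/20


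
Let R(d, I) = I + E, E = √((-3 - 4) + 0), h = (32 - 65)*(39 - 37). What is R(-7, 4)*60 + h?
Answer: 174 + 60*I*√7 ≈ 174.0 + 158.75*I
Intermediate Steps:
h = -66 (h = -33*2 = -66)
E = I*√7 (E = √(-7 + 0) = √(-7) = I*√7 ≈ 2.6458*I)
R(d, I) = I + I*√7
R(-7, 4)*60 + h = (4 + I*√7)*60 - 66 = (240 + 60*I*√7) - 66 = 174 + 60*I*√7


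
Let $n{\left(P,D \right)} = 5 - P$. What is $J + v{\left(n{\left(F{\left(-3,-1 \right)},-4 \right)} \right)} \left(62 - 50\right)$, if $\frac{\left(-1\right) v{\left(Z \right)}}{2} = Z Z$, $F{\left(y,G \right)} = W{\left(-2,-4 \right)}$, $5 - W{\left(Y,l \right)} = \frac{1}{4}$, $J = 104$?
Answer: $\frac{205}{2} \approx 102.5$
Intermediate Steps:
$W{\left(Y,l \right)} = \frac{19}{4}$ ($W{\left(Y,l \right)} = 5 - \frac{1}{4} = \frac{19}{4}$)
$F{\left(y,G \right)} = \frac{19}{4}$
$v{\left(Z \right)} = - 2 Z^{2}$ ($v{\left(Z \right)} = - 2 Z Z = - 2 Z^{2}$)
$J + v{\left(n{\left(F{\left(-3,-1 \right)},-4 \right)} \right)} \left(62 - 50\right) = 104 + - 2 \left(5 - \frac{19}{4}\right)^{2} \left(62 - 50\right) = 104 + - 2 \left(5 - \frac{19}{4}\right)^{2} \cdot 12 = 104 + - \frac{2}{16} \cdot 12 = 104 + \left(-2\right) \frac{1}{16} \cdot 12 = 104 - \frac{3}{2} = \frac{205}{2}$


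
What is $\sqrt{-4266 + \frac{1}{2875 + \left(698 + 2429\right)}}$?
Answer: $\frac{i \sqrt{153678395062}}{6002} \approx 65.315 i$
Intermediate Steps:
$\sqrt{-4266 + \frac{1}{2875 + \left(698 + 2429\right)}} = \sqrt{-4266 + \frac{1}{2875 + 3127}} = \sqrt{-4266 + \frac{1}{6002}} = \sqrt{- \frac{25604531}{6002}} = \frac{i \sqrt{153678395062}}{6002}$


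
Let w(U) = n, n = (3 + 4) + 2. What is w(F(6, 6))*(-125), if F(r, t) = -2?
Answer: -1125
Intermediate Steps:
n = 9 (n = 7 + 2 = 9)
w(U) = 9
w(F(6, 6))*(-125) = 9*(-125) = -1125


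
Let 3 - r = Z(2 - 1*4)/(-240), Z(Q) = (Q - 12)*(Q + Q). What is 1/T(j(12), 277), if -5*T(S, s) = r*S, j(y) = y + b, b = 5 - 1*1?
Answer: -75/776 ≈ -0.096650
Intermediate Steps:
b = 4 (b = 5 - 1 = 4)
Z(Q) = 2*Q*(-12 + Q) (Z(Q) = (-12 + Q)*(2*Q) = 2*Q*(-12 + Q))
j(y) = 4 + y (j(y) = y + 4 = 4 + y)
r = 97/30 (r = 3 - 2*(2 - 1*4)*(-12 + (2 - 1*4))/(-240) = 3 - 2*(2 - 4)*(-12 + (2 - 4))*(-1)/240 = 3 - 2*(-2)*(-12 - 2)*(-1)/240 = 3 - 2*(-2)*(-14)*(-1)/240 = 3 - 56*(-1)/240 = 3 - 1*(-7/30) = 3 + 7/30 = 97/30 ≈ 3.2333)
T(S, s) = -97*S/150
1/T(j(12), 277) = 1/(-97*(4 + 12)/150) = 1/(-97/150*16) = 1/(-776/75) = -75/776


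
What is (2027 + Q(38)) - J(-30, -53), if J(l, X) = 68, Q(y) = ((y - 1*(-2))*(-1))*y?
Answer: 439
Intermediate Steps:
Q(y) = y*(-2 - y) (Q(y) = ((y + 2)*(-1))*y = ((2 + y)*(-1))*y = (-2 - y)*y = y*(-2 - y))
(2027 + Q(38)) - J(-30, -53) = (2027 - 1*38*(2 + 38)) - 1*68 = (2027 - 1*38*40) - 68 = (2027 - 1520) - 68 = 507 - 68 = 439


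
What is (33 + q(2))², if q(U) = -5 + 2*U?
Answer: 1024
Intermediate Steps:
(33 + q(2))² = (33 + (-5 + 2*2))² = (33 + (-5 + 4))² = (33 - 1)² = 32² = 1024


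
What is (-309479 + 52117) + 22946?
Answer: -234416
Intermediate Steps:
(-309479 + 52117) + 22946 = -257362 + 22946 = -234416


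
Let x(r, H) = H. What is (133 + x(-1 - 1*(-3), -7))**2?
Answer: 15876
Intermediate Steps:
(133 + x(-1 - 1*(-3), -7))**2 = (133 - 7)**2 = 126**2 = 15876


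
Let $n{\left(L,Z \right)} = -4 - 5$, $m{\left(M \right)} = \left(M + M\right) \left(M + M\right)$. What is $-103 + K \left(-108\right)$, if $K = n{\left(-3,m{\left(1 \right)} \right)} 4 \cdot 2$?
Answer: $7673$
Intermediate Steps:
$m{\left(M \right)} = 4 M^{2}$ ($m{\left(M \right)} = 2 M 2 M = 4 M^{2}$)
$n{\left(L,Z \right)} = -9$
$K = -72$ ($K = \left(-9\right) 4 \cdot 2 = \left(-36\right) 2 = -72$)
$-103 + K \left(-108\right) = -103 - -7776 = -103 + 7776 = 7673$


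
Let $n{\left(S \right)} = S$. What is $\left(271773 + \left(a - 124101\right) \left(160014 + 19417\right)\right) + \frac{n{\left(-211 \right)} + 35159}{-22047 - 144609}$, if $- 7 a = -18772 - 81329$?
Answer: $- \frac{820839372301537}{41664} \approx -1.9701 \cdot 10^{10}$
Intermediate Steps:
$a = \frac{100101}{7}$ ($a = - \frac{-18772 - 81329}{7} = \left(- \frac{1}{7}\right) \left(-100101\right) = \frac{100101}{7} \approx 14300.0$)
$\left(271773 + \left(a - 124101\right) \left(160014 + 19417\right)\right) + \frac{n{\left(-211 \right)} + 35159}{-22047 - 144609} = \left(271773 + \left(\frac{100101}{7} - 124101\right) \left(160014 + 19417\right)\right) + \frac{-211 + 35159}{-22047 - 144609} = \left(271773 - 19701677598\right) + \frac{34948}{-166656} = \left(271773 - 19701677598\right) + 34948 \left(- \frac{1}{166656}\right) = -19701405825 - \frac{8737}{41664} = - \frac{820839372301537}{41664}$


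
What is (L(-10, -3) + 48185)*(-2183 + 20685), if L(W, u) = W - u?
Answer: 891389356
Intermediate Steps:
(L(-10, -3) + 48185)*(-2183 + 20685) = ((-10 - 1*(-3)) + 48185)*(-2183 + 20685) = ((-10 + 3) + 48185)*18502 = (-7 + 48185)*18502 = 48178*18502 = 891389356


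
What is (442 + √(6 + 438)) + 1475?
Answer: 1917 + 2*√111 ≈ 1938.1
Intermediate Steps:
(442 + √(6 + 438)) + 1475 = (442 + √444) + 1475 = (442 + 2*√111) + 1475 = 1917 + 2*√111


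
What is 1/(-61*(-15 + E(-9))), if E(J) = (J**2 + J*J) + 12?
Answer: -1/9699 ≈ -0.00010310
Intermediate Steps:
E(J) = 12 + 2*J**2 (E(J) = (J**2 + J**2) + 12 = 2*J**2 + 12 = 12 + 2*J**2)
1/(-61*(-15 + E(-9))) = 1/(-61*(-15 + (12 + 2*(-9)**2))) = 1/(-61*(-15 + (12 + 2*81))) = 1/(-61*(-15 + (12 + 162))) = 1/(-61*(-15 + 174)) = 1/(-61*159) = 1/(-9699) = -1/9699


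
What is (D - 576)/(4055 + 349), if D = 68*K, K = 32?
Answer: 400/1101 ≈ 0.36331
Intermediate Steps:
D = 2176 (D = 68*32 = 2176)
(D - 576)/(4055 + 349) = (2176 - 576)/(4055 + 349) = 1600/4404 = 1600*(1/4404) = 400/1101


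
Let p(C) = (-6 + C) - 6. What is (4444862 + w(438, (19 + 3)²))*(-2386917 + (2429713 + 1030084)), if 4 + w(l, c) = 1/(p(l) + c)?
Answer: 433960731951928/91 ≈ 4.7688e+12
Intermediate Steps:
p(C) = -12 + C
w(l, c) = -4 + 1/(-12 + c + l) (w(l, c) = -4 + 1/((-12 + l) + c) = -4 + 1/(-12 + c + l))
(4444862 + w(438, (19 + 3)²))*(-2386917 + (2429713 + 1030084)) = (4444862 + (49 - 4*(19 + 3)² - 4*438)/(-12 + (19 + 3)² + 438))*(-2386917 + (2429713 + 1030084)) = (4444862 + (49 - 4*22² - 1752)/(-12 + 22² + 438))*(-2386917 + 3459797) = (4444862 + (49 - 4*484 - 1752)/(-12 + 484 + 438))*1072880 = (4444862 + (49 - 1936 - 1752)/910)*1072880 = (4444862 + (1/910)*(-3639))*1072880 = (4444862 - 3639/910)*1072880 = (4044820781/910)*1072880 = 433960731951928/91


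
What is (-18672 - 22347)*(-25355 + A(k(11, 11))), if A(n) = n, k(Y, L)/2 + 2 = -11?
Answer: 1041103239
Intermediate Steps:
k(Y, L) = -26 (k(Y, L) = -4 + 2*(-11) = -4 - 22 = -26)
(-18672 - 22347)*(-25355 + A(k(11, 11))) = (-18672 - 22347)*(-25355 - 26) = -41019*(-25381) = 1041103239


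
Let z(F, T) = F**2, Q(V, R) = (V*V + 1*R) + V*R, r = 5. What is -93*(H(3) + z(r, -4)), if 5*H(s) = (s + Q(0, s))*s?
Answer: -13299/5 ≈ -2659.8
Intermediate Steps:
Q(V, R) = R + V**2 + R*V (Q(V, R) = (V**2 + R) + R*V = (R + V**2) + R*V = R + V**2 + R*V)
H(s) = 2*s**2/5 (H(s) = ((s + (s + 0**2 + s*0))*s)/5 = ((s + (s + 0 + 0))*s)/5 = ((s + s)*s)/5 = ((2*s)*s)/5 = (2*s**2)/5 = 2*s**2/5)
-93*(H(3) + z(r, -4)) = -93*((2/5)*3**2 + 5**2) = -93*((2/5)*9 + 25) = -93*(18/5 + 25) = -93*143/5 = -13299/5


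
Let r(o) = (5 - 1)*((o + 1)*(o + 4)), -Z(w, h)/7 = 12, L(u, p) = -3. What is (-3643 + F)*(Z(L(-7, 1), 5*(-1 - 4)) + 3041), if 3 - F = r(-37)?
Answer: -24815144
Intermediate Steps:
Z(w, h) = -84 (Z(w, h) = -7*12 = -84)
r(o) = 4*(1 + o)*(4 + o) (r(o) = 4*((1 + o)*(4 + o)) = 4*(1 + o)*(4 + o))
F = -4749 (F = 3 - (16 + 4*(-37)**2 + 20*(-37)) = 3 - (16 + 4*1369 - 740) = 3 - (16 + 5476 - 740) = 3 - 1*4752 = 3 - 4752 = -4749)
(-3643 + F)*(Z(L(-7, 1), 5*(-1 - 4)) + 3041) = (-3643 - 4749)*(-84 + 3041) = -8392*2957 = -24815144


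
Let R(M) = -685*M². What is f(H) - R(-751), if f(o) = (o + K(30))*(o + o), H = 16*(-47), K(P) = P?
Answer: 387426573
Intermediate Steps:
H = -752
f(o) = 2*o*(30 + o) (f(o) = (o + 30)*(o + o) = (30 + o)*(2*o) = 2*o*(30 + o))
f(H) - R(-751) = 2*(-752)*(30 - 752) - (-685)*(-751)² = 2*(-752)*(-722) - (-685)*564001 = 1085888 - 1*(-386340685) = 1085888 + 386340685 = 387426573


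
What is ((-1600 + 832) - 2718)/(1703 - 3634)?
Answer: 3486/1931 ≈ 1.8053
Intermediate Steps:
((-1600 + 832) - 2718)/(1703 - 3634) = (-768 - 2718)/(-1931) = -3486*(-1/1931) = 3486/1931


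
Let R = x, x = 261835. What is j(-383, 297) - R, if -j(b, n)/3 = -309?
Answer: -260908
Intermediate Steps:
R = 261835
j(b, n) = 927 (j(b, n) = -3*(-309) = 927)
j(-383, 297) - R = 927 - 1*261835 = 927 - 261835 = -260908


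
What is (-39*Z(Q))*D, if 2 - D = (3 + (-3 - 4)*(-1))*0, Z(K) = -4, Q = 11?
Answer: 312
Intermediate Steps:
D = 2 (D = 2 - (3 + (-3 - 4)*(-1))*0 = 2 - (3 - 7*(-1))*0 = 2 - (3 + 7)*0 = 2 - 10*0 = 2 - 1*0 = 2 + 0 = 2)
(-39*Z(Q))*D = -39*(-4)*2 = 156*2 = 312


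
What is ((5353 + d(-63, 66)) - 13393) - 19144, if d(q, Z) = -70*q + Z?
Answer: -22708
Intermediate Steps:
d(q, Z) = Z - 70*q
((5353 + d(-63, 66)) - 13393) - 19144 = ((5353 + (66 - 70*(-63))) - 13393) - 19144 = ((5353 + (66 + 4410)) - 13393) - 19144 = ((5353 + 4476) - 13393) - 19144 = (9829 - 13393) - 19144 = -3564 - 19144 = -22708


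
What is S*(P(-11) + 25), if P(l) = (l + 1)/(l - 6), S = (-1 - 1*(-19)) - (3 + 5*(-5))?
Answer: 17400/17 ≈ 1023.5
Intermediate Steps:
S = 40 (S = (-1 + 19) - (3 - 25) = 18 - 1*(-22) = 18 + 22 = 40)
P(l) = (1 + l)/(-6 + l)
S*(P(-11) + 25) = 40*((1 - 11)/(-6 - 11) + 25) = 40*(-10/(-17) + 25) = 40*(-1/17*(-10) + 25) = 40*(10/17 + 25) = 40*(435/17) = 17400/17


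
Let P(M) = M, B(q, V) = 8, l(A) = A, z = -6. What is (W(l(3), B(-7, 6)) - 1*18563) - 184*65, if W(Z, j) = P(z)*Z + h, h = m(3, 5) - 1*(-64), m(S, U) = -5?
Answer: -30482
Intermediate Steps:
h = 59 (h = -5 - 1*(-64) = -5 + 64 = 59)
W(Z, j) = 59 - 6*Z (W(Z, j) = -6*Z + 59 = 59 - 6*Z)
(W(l(3), B(-7, 6)) - 1*18563) - 184*65 = ((59 - 6*3) - 1*18563) - 184*65 = ((59 - 18) - 18563) - 1*11960 = (41 - 18563) - 11960 = -18522 - 11960 = -30482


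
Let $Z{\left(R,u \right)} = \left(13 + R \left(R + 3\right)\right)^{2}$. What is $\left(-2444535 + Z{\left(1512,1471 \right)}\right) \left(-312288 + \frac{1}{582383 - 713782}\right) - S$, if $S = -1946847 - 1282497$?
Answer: $- \frac{215318294641535242874626}{131399} \approx -1.6387 \cdot 10^{18}$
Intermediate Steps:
$Z{\left(R,u \right)} = \left(13 + R \left(3 + R\right)\right)^{2}$
$S = -3229344$ ($S = -1946847 - 1282497 = -3229344$)
$\left(-2444535 + Z{\left(1512,1471 \right)}\right) \left(-312288 + \frac{1}{582383 - 713782}\right) - S = \left(-2444535 + \left(13 + 1512^{2} + 3 \cdot 1512\right)^{2}\right) \left(-312288 + \frac{1}{582383 - 713782}\right) - -3229344 = \left(-2444535 + \left(13 + 2286144 + 4536\right)^{2}\right) \left(-312288 + \frac{1}{-131399}\right) + 3229344 = \left(-2444535 + 2290693^{2}\right) \left(-312288 - \frac{1}{131399}\right) + 3229344 = \left(-2444535 + 5247274420249\right) \left(- \frac{41034330913}{131399}\right) + 3229344 = 5247271975714 \left(- \frac{41034330913}{131399}\right) + 3229344 = - \frac{215318294641959575446882}{131399} + 3229344 = - \frac{215318294641535242874626}{131399}$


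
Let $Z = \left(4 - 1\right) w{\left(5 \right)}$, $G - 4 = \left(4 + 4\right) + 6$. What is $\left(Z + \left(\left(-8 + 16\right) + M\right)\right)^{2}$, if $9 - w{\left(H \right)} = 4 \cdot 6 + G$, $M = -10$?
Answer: $10201$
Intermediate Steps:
$G = 18$ ($G = 4 + \left(\left(4 + 4\right) + 6\right) = 4 + \left(8 + 6\right) = 4 + 14 = 18$)
$w{\left(H \right)} = -33$ ($w{\left(H \right)} = 9 - \left(4 \cdot 6 + 18\right) = 9 - \left(24 + 18\right) = 9 - 42 = -33$)
$Z = -99$ ($Z = \left(4 - 1\right) \left(-33\right) = 3 \left(-33\right) = -99$)
$\left(Z + \left(\left(-8 + 16\right) + M\right)\right)^{2} = \left(-99 + \left(\left(-8 + 16\right) - 10\right)\right)^{2} = \left(-99 + \left(8 - 10\right)\right)^{2} = \left(-99 - 2\right)^{2} = \left(-101\right)^{2} = 10201$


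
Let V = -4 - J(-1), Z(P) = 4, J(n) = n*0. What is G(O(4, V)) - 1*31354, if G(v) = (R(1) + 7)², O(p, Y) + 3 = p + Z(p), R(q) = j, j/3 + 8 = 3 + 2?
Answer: -31350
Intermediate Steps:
j = -9 (j = -24 + 3*(3 + 2) = -24 + 3*5 = -24 + 15 = -9)
J(n) = 0
R(q) = -9
V = -4 (V = -4 - 1*0 = -4 + 0 = -4)
O(p, Y) = 1 + p (O(p, Y) = -3 + (p + 4) = -3 + (4 + p) = 1 + p)
G(v) = 4 (G(v) = (-9 + 7)² = (-2)² = 4)
G(O(4, V)) - 1*31354 = 4 - 1*31354 = 4 - 31354 = -31350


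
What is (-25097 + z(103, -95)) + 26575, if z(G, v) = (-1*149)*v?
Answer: 15633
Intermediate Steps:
z(G, v) = -149*v
(-25097 + z(103, -95)) + 26575 = (-25097 - 149*(-95)) + 26575 = (-25097 + 14155) + 26575 = -10942 + 26575 = 15633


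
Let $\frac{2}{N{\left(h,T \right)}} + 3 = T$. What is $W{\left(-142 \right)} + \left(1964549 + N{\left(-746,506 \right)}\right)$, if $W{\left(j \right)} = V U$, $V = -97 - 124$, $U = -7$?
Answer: $\frac{988946290}{503} \approx 1.9661 \cdot 10^{6}$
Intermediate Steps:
$V = -221$
$N{\left(h,T \right)} = \frac{2}{-3 + T}$
$W{\left(j \right)} = 1547$ ($W{\left(j \right)} = \left(-221\right) \left(-7\right) = 1547$)
$W{\left(-142 \right)} + \left(1964549 + N{\left(-746,506 \right)}\right) = 1547 + \left(1964549 + \frac{2}{-3 + 506}\right) = 1547 + \left(1964549 + \frac{2}{503}\right) = 1547 + \frac{988168149}{503} = \frac{988946290}{503}$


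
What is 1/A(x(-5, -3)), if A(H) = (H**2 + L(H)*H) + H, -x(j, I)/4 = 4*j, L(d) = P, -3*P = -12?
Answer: 1/6800 ≈ 0.00014706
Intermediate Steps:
P = 4 (P = -1/3*(-12) = 4)
L(d) = 4
x(j, I) = -16*j
A(H) = H**2 + 5*H (A(H) = (H**2 + 4*H) + H = H**2 + 5*H)
1/A(x(-5, -3)) = 1/((-16*(-5))*(5 - 16*(-5))) = 1/(80*(5 + 80)) = 1/(80*85) = 1/6800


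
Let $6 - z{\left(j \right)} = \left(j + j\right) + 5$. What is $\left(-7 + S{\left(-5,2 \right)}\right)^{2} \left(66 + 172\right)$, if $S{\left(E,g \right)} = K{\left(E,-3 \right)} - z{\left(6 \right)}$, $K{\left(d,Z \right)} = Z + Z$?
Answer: $952$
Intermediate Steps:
$K{\left(d,Z \right)} = 2 Z$
$z{\left(j \right)} = 1 - 2 j$ ($z{\left(j \right)} = 6 - \left(\left(j + j\right) + 5\right) = 6 - \left(2 j + 5\right) = 6 - \left(5 + 2 j\right) = 1 - 2 j$)
$S{\left(E,g \right)} = 5$ ($S{\left(E,g \right)} = 2 \left(-3\right) - \left(1 - 12\right) = -6 - \left(1 - 12\right) = -6 - -11 = -6 + 11 = 5$)
$\left(-7 + S{\left(-5,2 \right)}\right)^{2} \left(66 + 172\right) = \left(-7 + 5\right)^{2} \left(66 + 172\right) = \left(-2\right)^{2} \cdot 238 = 4 \cdot 238 = 952$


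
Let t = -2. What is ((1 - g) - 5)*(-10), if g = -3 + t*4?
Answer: -70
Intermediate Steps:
g = -11 (g = -3 - 2*4 = -3 - 8 = -11)
((1 - g) - 5)*(-10) = ((1 - 1*(-11)) - 5)*(-10) = ((1 + 11) - 5)*(-10) = (12 - 5)*(-10) = 7*(-10) = -70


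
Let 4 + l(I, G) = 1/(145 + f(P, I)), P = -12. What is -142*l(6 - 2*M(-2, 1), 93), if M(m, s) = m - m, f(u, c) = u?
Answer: 75402/133 ≈ 566.93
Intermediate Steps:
M(m, s) = 0
l(I, G) = -531/133 (l(I, G) = -4 + 1/(145 - 12) = -4 + 1/133 = -531/133)
-142*l(6 - 2*M(-2, 1), 93) = -142*(-531/133) = 75402/133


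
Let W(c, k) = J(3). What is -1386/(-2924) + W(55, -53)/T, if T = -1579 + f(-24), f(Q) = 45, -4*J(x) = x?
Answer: 2128317/4485416 ≈ 0.47450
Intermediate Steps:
J(x) = -x/4
W(c, k) = -¾ (W(c, k) = -¼*3 = -¾)
T = -1534 (T = -1579 + 45 = -1534)
-1386/(-2924) + W(55, -53)/T = -1386/(-2924) - ¾/(-1534) = -1386*(-1/2924) - ¾*(-1/1534) = 693/1462 + 3/6136 = 2128317/4485416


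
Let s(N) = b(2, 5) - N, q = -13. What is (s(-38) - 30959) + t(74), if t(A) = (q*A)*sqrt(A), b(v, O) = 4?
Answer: -30917 - 962*sqrt(74) ≈ -39192.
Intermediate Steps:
t(A) = -13*A**(3/2) (t(A) = (-13*A)*sqrt(A) = -13*A**(3/2))
s(N) = 4 - N
(s(-38) - 30959) + t(74) = ((4 - 1*(-38)) - 30959) - 962*sqrt(74) = ((4 + 38) - 30959) - 962*sqrt(74) = (42 - 30959) - 962*sqrt(74) = -30917 - 962*sqrt(74)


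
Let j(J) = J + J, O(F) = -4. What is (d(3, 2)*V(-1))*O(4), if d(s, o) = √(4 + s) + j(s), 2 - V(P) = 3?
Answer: 24 + 4*√7 ≈ 34.583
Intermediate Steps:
V(P) = -1 (V(P) = 2 - 1*3 = 2 - 3 = -1)
j(J) = 2*J
d(s, o) = √(4 + s) + 2*s
(d(3, 2)*V(-1))*O(4) = ((√(4 + 3) + 2*3)*(-1))*(-4) = ((√7 + 6)*(-1))*(-4) = ((6 + √7)*(-1))*(-4) = (-6 - √7)*(-4) = 24 + 4*√7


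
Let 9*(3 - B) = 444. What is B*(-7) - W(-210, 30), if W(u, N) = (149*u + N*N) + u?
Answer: 92773/3 ≈ 30924.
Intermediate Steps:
B = -139/3 (B = 3 - ⅑*444 = 3 - 148/3 = -139/3 ≈ -46.333)
W(u, N) = N² + 150*u (W(u, N) = (149*u + N²) + u = (N² + 149*u) + u = N² + 150*u)
B*(-7) - W(-210, 30) = -139/3*(-7) - (30² + 150*(-210)) = 973/3 - (900 - 31500) = 973/3 - 1*(-30600) = 973/3 + 30600 = 92773/3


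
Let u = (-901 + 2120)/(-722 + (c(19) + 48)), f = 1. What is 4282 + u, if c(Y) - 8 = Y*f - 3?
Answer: 2782081/650 ≈ 4280.1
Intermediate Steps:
c(Y) = 5 + Y (c(Y) = 8 + (Y*1 - 3) = 8 + (Y - 3) = 8 + (-3 + Y) = 5 + Y)
u = -1219/650 (u = (-901 + 2120)/(-722 + ((5 + 19) + 48)) = 1219/(-722 + (24 + 48)) = 1219/(-722 + 72) = 1219/(-650) = 1219*(-1/650) = -1219/650 ≈ -1.8754)
4282 + u = 4282 - 1219/650 = 2782081/650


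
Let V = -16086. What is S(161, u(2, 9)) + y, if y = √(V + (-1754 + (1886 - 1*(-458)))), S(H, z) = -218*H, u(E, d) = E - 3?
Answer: -35098 + 2*I*√3874 ≈ -35098.0 + 124.48*I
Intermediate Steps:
u(E, d) = -3 + E
y = 2*I*√3874 (y = √(-16086 + (-1754 + (1886 - 1*(-458)))) = √(-16086 + (-1754 + (1886 + 458))) = √(-16086 + (-1754 + 2344)) = √(-16086 + 590) = √(-15496) = 2*I*√3874 ≈ 124.48*I)
S(161, u(2, 9)) + y = -218*161 + 2*I*√3874 = -35098 + 2*I*√3874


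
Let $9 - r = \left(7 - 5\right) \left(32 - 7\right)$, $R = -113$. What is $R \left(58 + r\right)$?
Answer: $-1921$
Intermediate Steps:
$r = -41$ ($r = 9 - \left(7 - 5\right) \left(32 - 7\right) = 9 - 2 \cdot 25 = 9 - 50 = -41$)
$R \left(58 + r\right) = - 113 \left(58 - 41\right) = \left(-113\right) 17 = -1921$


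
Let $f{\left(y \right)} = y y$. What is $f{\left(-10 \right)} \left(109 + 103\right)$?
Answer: $21200$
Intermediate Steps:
$f{\left(y \right)} = y^{2}$
$f{\left(-10 \right)} \left(109 + 103\right) = \left(-10\right)^{2} \left(109 + 103\right) = 100 \cdot 212 = 21200$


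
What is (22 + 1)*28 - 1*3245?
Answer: -2601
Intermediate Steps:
(22 + 1)*28 - 1*3245 = 23*28 - 3245 = 644 - 3245 = -2601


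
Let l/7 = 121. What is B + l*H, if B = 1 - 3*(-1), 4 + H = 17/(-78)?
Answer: -278351/78 ≈ -3568.6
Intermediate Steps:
l = 847 (l = 7*121 = 847)
H = -329/78 (H = -4 + 17/(-78) = -4 + 17*(-1/78) = -4 - 17/78 = -329/78 ≈ -4.2179)
B = 4 (B = 1 + 3 = 4)
B + l*H = 4 + 847*(-329/78) = 4 - 278663/78 = -278351/78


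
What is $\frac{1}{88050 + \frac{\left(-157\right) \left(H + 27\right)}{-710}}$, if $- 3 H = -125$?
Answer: $\frac{1065}{93789421} \approx 1.1355 \cdot 10^{-5}$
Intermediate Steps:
$H = \frac{125}{3}$ ($H = \left(- \frac{1}{3}\right) \left(-125\right) = \frac{125}{3} \approx 41.667$)
$\frac{1}{88050 + \frac{\left(-157\right) \left(H + 27\right)}{-710}} = \frac{1}{88050 + \frac{\left(-157\right) \left(\frac{125}{3} + 27\right)}{-710}} = \frac{1}{88050 + \left(-157\right) \frac{206}{3} \left(- \frac{1}{710}\right)} = \frac{1}{88050 - - \frac{16171}{1065}} = \frac{1}{88050 + \frac{16171}{1065}} = \frac{1}{\frac{93789421}{1065}} = \frac{1065}{93789421}$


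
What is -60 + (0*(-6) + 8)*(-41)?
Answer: -388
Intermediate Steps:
-60 + (0*(-6) + 8)*(-41) = -60 + (0 + 8)*(-41) = -60 + 8*(-41) = -60 - 328 = -388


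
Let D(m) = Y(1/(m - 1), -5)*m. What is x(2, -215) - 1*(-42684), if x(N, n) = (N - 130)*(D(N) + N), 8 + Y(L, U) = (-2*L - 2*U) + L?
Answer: 42172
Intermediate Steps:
Y(L, U) = -8 - L - 2*U (Y(L, U) = -8 + ((-2*L - 2*U) + L) = -8 + (-L - 2*U) = -8 - L - 2*U)
D(m) = m*(2 - 1/(-1 + m)) (D(m) = (-8 - 1/(m - 1) - 2*(-5))*m = (-8 - 1/(-1 + m) + 10)*m = (2 - 1/(-1 + m))*m = m*(2 - 1/(-1 + m)))
x(N, n) = (-130 + N)*(N + N*(-3 + 2*N)/(-1 + N)) (x(N, n) = (N - 130)*(N*(-3 + 2*N)/(-1 + N) + N) = (-130 + N)*(N + N*(-3 + 2*N)/(-1 + N)))
x(2, -215) - 1*(-42684) = 2*(520 - 394*2 + 3*2²)/(-1 + 2) - 1*(-42684) = 2*(520 - 788 + 3*4)/1 + 42684 = 2*1*(520 - 788 + 12) + 42684 = 2*1*(-256) + 42684 = -512 + 42684 = 42172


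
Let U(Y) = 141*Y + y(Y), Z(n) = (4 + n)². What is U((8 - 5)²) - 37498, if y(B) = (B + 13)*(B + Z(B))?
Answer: -32313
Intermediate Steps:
y(B) = (13 + B)*(B + (4 + B)²) (y(B) = (B + 13)*(B + (4 + B)²) = (13 + B)*(B + (4 + B)²))
U(Y) = 208 + Y³ + 22*Y² + 274*Y (U(Y) = 141*Y + (208 + Y³ + 22*Y² + 133*Y) = 208 + Y³ + 22*Y² + 274*Y)
U((8 - 5)²) - 37498 = (208 + ((8 - 5)²)³ + 22*((8 - 5)²)² + 274*(8 - 5)²) - 37498 = (208 + (3²)³ + 22*(3²)² + 274*3²) - 37498 = (208 + 9³ + 22*9² + 274*9) - 37498 = (208 + 729 + 22*81 + 2466) - 37498 = (208 + 729 + 1782 + 2466) - 37498 = 5185 - 37498 = -32313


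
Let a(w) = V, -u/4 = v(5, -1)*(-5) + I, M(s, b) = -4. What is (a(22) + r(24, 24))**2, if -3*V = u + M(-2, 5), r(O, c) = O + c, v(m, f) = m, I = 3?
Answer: 400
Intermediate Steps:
u = 88 (u = -4*(5*(-5) + 3) = -4*(-25 + 3) = -4*(-22) = 88)
V = -28 (V = -(88 - 4)/3 = -1/3*84 = -28)
a(w) = -28
(a(22) + r(24, 24))**2 = (-28 + (24 + 24))**2 = (-28 + 48)**2 = 20**2 = 400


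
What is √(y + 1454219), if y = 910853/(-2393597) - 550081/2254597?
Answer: 3*√4705730290847595983280787741773/5396596615409 ≈ 1205.9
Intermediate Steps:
y = -3370278672598/5396596615409 (y = 910853*(-1/2393597) - 550081*1/2254597 = -910853/2393597 - 550081/2254597 = -3370278672598/5396596615409 ≈ -0.62452)
√(y + 1454219) = √(-3370278672598/5396596615409 + 1454219) = √(7847829963184787973/5396596615409) = 3*√4705730290847595983280787741773/5396596615409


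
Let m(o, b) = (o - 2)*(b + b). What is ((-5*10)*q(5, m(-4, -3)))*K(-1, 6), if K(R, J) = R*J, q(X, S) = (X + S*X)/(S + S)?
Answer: 4625/6 ≈ 770.83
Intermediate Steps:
m(o, b) = 2*b*(-2 + o) (m(o, b) = (-2 + o)*(2*b) = 2*b*(-2 + o))
q(X, S) = (X + S*X)/(2*S) (q(X, S) = (X + S*X)/((2*S)) = (X + S*X)*(1/(2*S)) = (X + S*X)/(2*S))
K(R, J) = J*R
((-5*10)*q(5, m(-4, -3)))*K(-1, 6) = ((-5*10)*((1/2)*5*(1 + 2*(-3)*(-2 - 4))/(2*(-3)*(-2 - 4))))*(6*(-1)) = -25*5*(1 + 2*(-3)*(-6))/(2*(-3)*(-6))*(-6) = -25*5*(1 + 36)/36*(-6) = -25*5*37/36*(-6) = -50*185/72*(-6) = -4625/36*(-6) = 4625/6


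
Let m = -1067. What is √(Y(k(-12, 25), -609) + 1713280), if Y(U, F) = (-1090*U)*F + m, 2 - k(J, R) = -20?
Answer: √16316033 ≈ 4039.3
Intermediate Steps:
k(J, R) = 22 (k(J, R) = 2 - 1*(-20) = 2 + 20 = 22)
Y(U, F) = -1067 - 1090*F*U (Y(U, F) = (-1090*U)*F - 1067 = -1090*F*U - 1067 = -1067 - 1090*F*U)
√(Y(k(-12, 25), -609) + 1713280) = √((-1067 - 1090*(-609)*22) + 1713280) = √((-1067 + 14603820) + 1713280) = √(14602753 + 1713280) = √16316033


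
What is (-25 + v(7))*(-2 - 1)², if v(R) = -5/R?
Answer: -1620/7 ≈ -231.43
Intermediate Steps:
(-25 + v(7))*(-2 - 1)² = (-25 - 5/7)*(-2 - 1)² = (-25 - 5*⅐)*(-3)² = (-25 - 5/7)*9 = -180/7*9 = -1620/7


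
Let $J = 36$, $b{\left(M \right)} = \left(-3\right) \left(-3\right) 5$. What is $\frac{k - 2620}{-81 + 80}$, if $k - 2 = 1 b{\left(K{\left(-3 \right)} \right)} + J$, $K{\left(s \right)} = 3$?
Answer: $2537$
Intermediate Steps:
$b{\left(M \right)} = 45$ ($b{\left(M \right)} = 9 \cdot 5 = 45$)
$k = 83$ ($k = 2 + \left(1 \cdot 45 + 36\right) = 2 + \left(45 + 36\right) = 2 + 81 = 83$)
$\frac{k - 2620}{-81 + 80} = \frac{83 - 2620}{-81 + 80} = - \frac{2537}{-1} = \left(-2537\right) \left(-1\right) = 2537$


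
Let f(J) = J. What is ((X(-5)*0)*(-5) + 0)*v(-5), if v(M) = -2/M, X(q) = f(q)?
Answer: 0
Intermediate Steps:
X(q) = q
((X(-5)*0)*(-5) + 0)*v(-5) = (-5*0*(-5) + 0)*(-2/(-5)) = (0*(-5) + 0)*(-2*(-1/5)) = (0 + 0)*(2/5) = 0*(2/5) = 0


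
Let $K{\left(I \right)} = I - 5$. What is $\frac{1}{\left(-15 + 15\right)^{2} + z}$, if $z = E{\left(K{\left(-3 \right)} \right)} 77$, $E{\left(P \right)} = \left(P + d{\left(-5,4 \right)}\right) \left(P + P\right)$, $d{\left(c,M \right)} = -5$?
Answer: $\frac{1}{16016} \approx 6.2438 \cdot 10^{-5}$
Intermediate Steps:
$K{\left(I \right)} = -5 + I$ ($K{\left(I \right)} = I - 5 = -5 + I$)
$E{\left(P \right)} = 2 P \left(-5 + P\right)$ ($E{\left(P \right)} = \left(P - 5\right) \left(P + P\right) = \left(-5 + P\right) 2 P = 2 P \left(-5 + P\right)$)
$z = 16016$ ($z = 2 \left(-5 - 3\right) \left(-5 - 8\right) 77 = 2 \left(-8\right) \left(-5 - 8\right) 77 = 2 \left(-8\right) \left(-13\right) 77 = 208 \cdot 77 = 16016$)
$\frac{1}{\left(-15 + 15\right)^{2} + z} = \frac{1}{\left(-15 + 15\right)^{2} + 16016} = \frac{1}{0^{2} + 16016} = \frac{1}{0 + 16016} = \frac{1}{16016}$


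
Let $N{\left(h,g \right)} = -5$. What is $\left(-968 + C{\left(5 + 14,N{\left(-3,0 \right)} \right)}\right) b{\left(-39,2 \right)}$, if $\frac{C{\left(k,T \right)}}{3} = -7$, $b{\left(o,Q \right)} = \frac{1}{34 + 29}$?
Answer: $- \frac{989}{63} \approx -15.698$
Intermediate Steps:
$b{\left(o,Q \right)} = \frac{1}{63}$
$C{\left(k,T \right)} = -21$ ($C{\left(k,T \right)} = 3 \left(-7\right) = -21$)
$\left(-968 + C{\left(5 + 14,N{\left(-3,0 \right)} \right)}\right) b{\left(-39,2 \right)} = \left(-968 - 21\right) \frac{1}{63} = \left(-989\right) \frac{1}{63} = - \frac{989}{63}$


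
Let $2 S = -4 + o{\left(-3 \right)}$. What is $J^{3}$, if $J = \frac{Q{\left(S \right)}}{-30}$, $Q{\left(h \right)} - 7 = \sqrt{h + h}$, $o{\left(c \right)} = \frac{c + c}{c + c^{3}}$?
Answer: $- \frac{\left(35 + i \sqrt{95}\right)^{3}}{3375000} \approx -0.0097481 - 0.010339 i$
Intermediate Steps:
$o{\left(c \right)} = \frac{2 c}{c + c^{3}}$
$S = - \frac{19}{10}$ ($S = \frac{-4 + \frac{2}{1 + \left(-3\right)^{2}}}{2} = \frac{-4 + \frac{2}{1 + 9}}{2} = \frac{-4 + \frac{2}{10}}{2} = \frac{-4 + 2 \cdot \frac{1}{10}}{2} = \frac{-4 + \frac{1}{5}}{2} = \frac{1}{2} \left(- \frac{19}{5}\right) = - \frac{19}{10} \approx -1.9$)
$Q{\left(h \right)} = 7 + \sqrt{2} \sqrt{h}$ ($Q{\left(h \right)} = 7 + \sqrt{h + h} = 7 + \sqrt{2 h} = 7 + \sqrt{2} \sqrt{h}$)
$J = - \frac{7}{30} - \frac{i \sqrt{95}}{150}$ ($J = \frac{7 + \sqrt{2} \sqrt{- \frac{19}{10}}}{-30} = \left(7 + \sqrt{2} \frac{i \sqrt{190}}{10}\right) \left(- \frac{1}{30}\right) = \left(7 + \frac{i \sqrt{95}}{5}\right) \left(- \frac{1}{30}\right) = - \frac{7}{30} - \frac{i \sqrt{95}}{150} \approx -0.23333 - 0.064979 i$)
$J^{3} = \left(- \frac{7}{30} - \frac{i \sqrt{95}}{150}\right)^{3}$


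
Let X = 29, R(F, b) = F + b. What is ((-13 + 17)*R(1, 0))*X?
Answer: 116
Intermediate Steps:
((-13 + 17)*R(1, 0))*X = ((-13 + 17)*(1 + 0))*29 = (4*1)*29 = 4*29 = 116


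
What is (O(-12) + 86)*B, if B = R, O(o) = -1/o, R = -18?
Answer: -3099/2 ≈ -1549.5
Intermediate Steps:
B = -18
(O(-12) + 86)*B = (-1/(-12) + 86)*(-18) = (-1*(-1/12) + 86)*(-18) = (1/12 + 86)*(-18) = (1033/12)*(-18) = -3099/2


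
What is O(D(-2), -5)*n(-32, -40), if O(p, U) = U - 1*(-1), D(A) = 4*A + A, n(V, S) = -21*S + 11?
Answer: -3404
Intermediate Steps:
n(V, S) = 11 - 21*S
D(A) = 5*A
O(p, U) = 1 + U (O(p, U) = U + 1 = 1 + U)
O(D(-2), -5)*n(-32, -40) = (1 - 5)*(11 - 21*(-40)) = -4*(11 + 840) = -4*851 = -3404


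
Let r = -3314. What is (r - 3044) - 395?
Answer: -6753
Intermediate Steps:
(r - 3044) - 395 = (-3314 - 3044) - 395 = -6358 - 395 = -6753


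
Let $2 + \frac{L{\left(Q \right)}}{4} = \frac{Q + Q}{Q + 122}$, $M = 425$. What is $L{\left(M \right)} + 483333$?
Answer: $\frac{264382175}{547} \approx 4.8333 \cdot 10^{5}$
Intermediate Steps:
$L{\left(Q \right)} = -8 + \frac{8 Q}{122 + Q}$ ($L{\left(Q \right)} = -8 + 4 \frac{Q + Q}{Q + 122} = -8 + 4 \frac{2 Q}{122 + Q} = -8 + \frac{8 Q}{122 + Q}$)
$L{\left(M \right)} + 483333 = - \frac{976}{122 + 425} + 483333 = - \frac{976}{547} + 483333 = \frac{264382175}{547}$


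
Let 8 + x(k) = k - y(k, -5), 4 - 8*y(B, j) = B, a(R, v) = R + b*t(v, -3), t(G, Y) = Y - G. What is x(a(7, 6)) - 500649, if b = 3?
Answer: -500680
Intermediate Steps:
a(R, v) = -9 + R - 3*v (a(R, v) = R + 3*(-3 - v) = R + (-9 - 3*v) = -9 + R - 3*v)
y(B, j) = ½ - B/8
x(k) = -17/2 + 9*k/8 (x(k) = -8 + (k - (½ - k/8)) = -8 + (k + (-½ + k/8)) = -8 + (-½ + 9*k/8) = -17/2 + 9*k/8)
x(a(7, 6)) - 500649 = (-17/2 + 9*(-9 + 7 - 3*6)/8) - 500649 = (-17/2 + 9*(-9 + 7 - 18)/8) - 500649 = (-17/2 + (9/8)*(-20)) - 500649 = (-17/2 - 45/2) - 500649 = -31 - 500649 = -500680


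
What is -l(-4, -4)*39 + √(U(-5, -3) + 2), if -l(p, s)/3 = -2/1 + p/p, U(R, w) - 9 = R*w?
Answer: -117 + √26 ≈ -111.90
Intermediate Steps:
U(R, w) = 9 + R*w
l(p, s) = 3 (l(p, s) = -3*(-2/1 + p/p) = -3*(-2*1 + 1) = -3*(-2 + 1) = -3*(-1) = 3)
-l(-4, -4)*39 + √(U(-5, -3) + 2) = -1*3*39 + √((9 - 5*(-3)) + 2) = -3*39 + √((9 + 15) + 2) = -117 + √(24 + 2) = -117 + √26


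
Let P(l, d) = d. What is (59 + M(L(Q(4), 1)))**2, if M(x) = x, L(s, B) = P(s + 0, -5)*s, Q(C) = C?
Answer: 1521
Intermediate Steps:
L(s, B) = -5*s
(59 + M(L(Q(4), 1)))**2 = (59 - 5*4)**2 = (59 - 20)**2 = 39**2 = 1521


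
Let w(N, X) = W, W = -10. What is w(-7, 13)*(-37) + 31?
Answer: 401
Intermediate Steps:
w(N, X) = -10
w(-7, 13)*(-37) + 31 = -10*(-37) + 31 = 370 + 31 = 401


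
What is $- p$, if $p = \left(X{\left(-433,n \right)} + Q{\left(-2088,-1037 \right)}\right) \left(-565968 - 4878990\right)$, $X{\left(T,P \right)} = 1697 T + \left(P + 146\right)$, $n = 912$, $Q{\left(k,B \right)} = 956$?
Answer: $-3989994437946$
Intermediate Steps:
$X{\left(T,P \right)} = 146 + P + 1697 T$ ($X{\left(T,P \right)} = 1697 T + \left(146 + P\right) = 146 + P + 1697 T$)
$p = 3989994437946$ ($p = \left(\left(146 + 912 + 1697 \left(-433\right)\right) + 956\right) \left(-565968 - 4878990\right) = \left(\left(146 + 912 - 734801\right) + 956\right) \left(-5444958\right) = \left(-733743 + 956\right) \left(-5444958\right) = \left(-732787\right) \left(-5444958\right) = 3989994437946$)
$- p = \left(-1\right) 3989994437946 = -3989994437946$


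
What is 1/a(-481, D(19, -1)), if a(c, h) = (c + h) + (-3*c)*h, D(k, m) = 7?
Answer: 1/9627 ≈ 0.00010387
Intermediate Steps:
a(c, h) = c + h - 3*c*h (a(c, h) = (c + h) - 3*c*h = c + h - 3*c*h)
1/a(-481, D(19, -1)) = 1/(-481 + 7 - 3*(-481)*7) = 1/(-481 + 7 + 10101) = 1/9627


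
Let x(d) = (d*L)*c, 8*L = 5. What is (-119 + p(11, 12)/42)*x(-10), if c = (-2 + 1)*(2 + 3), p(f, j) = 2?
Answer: -156125/42 ≈ -3717.3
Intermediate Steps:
L = 5/8 (L = (1/8)*5 = 5/8 ≈ 0.62500)
c = -5 (c = -1*5 = -5)
x(d) = -25*d/8 (x(d) = (d*(5/8))*(-5) = (5*d/8)*(-5) = -25*d/8)
(-119 + p(11, 12)/42)*x(-10) = (-119 + 2/42)*(-25/8*(-10)) = (-119 + 2*(1/42))*(125/4) = (-119 + 1/21)*(125/4) = -2498/21*125/4 = -156125/42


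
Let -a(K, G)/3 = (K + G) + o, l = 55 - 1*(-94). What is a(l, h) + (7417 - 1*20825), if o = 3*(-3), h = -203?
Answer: -13219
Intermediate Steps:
l = 149 (l = 55 + 94 = 149)
o = -9
a(K, G) = 27 - 3*G - 3*K (a(K, G) = -3*((K + G) - 9) = -3*((G + K) - 9) = -3*(-9 + G + K) = 27 - 3*G - 3*K)
a(l, h) + (7417 - 1*20825) = (27 - 3*(-203) - 3*149) + (7417 - 1*20825) = (27 + 609 - 447) + (7417 - 20825) = 189 - 13408 = -13219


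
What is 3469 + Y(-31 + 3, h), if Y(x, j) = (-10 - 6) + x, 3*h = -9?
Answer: 3425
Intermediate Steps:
h = -3 (h = (1/3)*(-9) = -3)
Y(x, j) = -16 + x
3469 + Y(-31 + 3, h) = 3469 + (-16 + (-31 + 3)) = 3469 + (-16 - 28) = 3469 - 44 = 3425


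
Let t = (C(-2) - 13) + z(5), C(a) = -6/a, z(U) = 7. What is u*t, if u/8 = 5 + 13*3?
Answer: -1056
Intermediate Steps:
u = 352 (u = 8*(5 + 13*3) = 8*(5 + 39) = 8*44 = 352)
t = -3 (t = (-6/(-2) - 13) + 7 = (-6*(-1/2) - 13) + 7 = (3 - 13) + 7 = -10 + 7 = -3)
u*t = 352*(-3) = -1056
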